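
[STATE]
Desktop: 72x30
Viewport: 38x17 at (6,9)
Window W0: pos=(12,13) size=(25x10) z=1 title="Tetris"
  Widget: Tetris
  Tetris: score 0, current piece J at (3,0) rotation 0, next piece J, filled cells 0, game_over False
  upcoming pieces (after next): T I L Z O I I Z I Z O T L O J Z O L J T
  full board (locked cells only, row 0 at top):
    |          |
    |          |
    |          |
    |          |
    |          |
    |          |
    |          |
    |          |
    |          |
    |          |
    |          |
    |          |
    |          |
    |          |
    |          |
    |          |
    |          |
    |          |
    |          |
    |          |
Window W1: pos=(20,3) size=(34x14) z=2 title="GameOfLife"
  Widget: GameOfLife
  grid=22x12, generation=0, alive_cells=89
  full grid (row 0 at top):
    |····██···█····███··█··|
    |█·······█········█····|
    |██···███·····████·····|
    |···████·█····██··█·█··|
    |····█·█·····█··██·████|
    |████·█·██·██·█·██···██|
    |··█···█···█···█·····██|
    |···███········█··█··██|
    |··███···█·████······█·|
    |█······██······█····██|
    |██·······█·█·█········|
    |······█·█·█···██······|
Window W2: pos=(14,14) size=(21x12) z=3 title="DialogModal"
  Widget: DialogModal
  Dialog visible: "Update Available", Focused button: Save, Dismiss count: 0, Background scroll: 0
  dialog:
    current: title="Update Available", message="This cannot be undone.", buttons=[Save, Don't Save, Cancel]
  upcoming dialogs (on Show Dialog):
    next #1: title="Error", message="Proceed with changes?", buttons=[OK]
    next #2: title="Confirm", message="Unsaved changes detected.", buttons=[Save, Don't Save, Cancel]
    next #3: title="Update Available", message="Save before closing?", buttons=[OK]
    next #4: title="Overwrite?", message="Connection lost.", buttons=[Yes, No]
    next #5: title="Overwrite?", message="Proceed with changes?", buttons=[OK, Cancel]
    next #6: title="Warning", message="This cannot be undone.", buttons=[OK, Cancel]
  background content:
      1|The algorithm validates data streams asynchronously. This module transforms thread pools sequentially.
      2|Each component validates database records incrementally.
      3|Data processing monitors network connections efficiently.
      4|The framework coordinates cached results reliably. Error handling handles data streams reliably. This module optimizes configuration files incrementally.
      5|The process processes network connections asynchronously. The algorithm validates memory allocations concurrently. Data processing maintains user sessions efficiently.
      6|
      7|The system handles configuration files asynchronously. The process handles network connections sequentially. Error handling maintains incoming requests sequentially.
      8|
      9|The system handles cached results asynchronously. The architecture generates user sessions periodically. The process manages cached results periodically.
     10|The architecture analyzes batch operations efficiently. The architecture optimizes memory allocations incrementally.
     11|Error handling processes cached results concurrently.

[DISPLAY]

              ┃···████·█····██··█·█·· 
              ┃····█·█·····█··██·████ 
              ┃████·█·██·██·█·██···██ 
              ┃··█···█···█···█·····██ 
      ┏━━━━━━━┃···███········█··█··██ 
      ┃ ┏━━━━━━━━━━━━━━━━━━━┓······█· 
      ┠─┃ DialogModal       ┃·█····██ 
      ┃ ┠───────────────────┨━━━━━━━━━
      ┃ ┃The algorithm valid┃ ┃       
      ┃ ┃Ea┌─────────────┐li┃ ┃       
      ┃ ┃Da│Update Availa│on┃ ┃       
      ┃ ┃Th│This cannot b│rd┃ ┃       
      ┃ ┃Th│[Save]  Don't│ss┃ ┃       
      ┗━┃  └─────────────┘  ┃━┛       
        ┃The system handles ┃         
        ┃                   ┃         
        ┗━━━━━━━━━━━━━━━━━━━┛         


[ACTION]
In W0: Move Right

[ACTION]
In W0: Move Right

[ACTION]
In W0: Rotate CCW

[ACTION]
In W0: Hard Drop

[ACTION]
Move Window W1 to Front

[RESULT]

              ┃···████·█····██··█·█·· 
              ┃····█·█·····█··██·████ 
              ┃████·█·██·██·█·██···██ 
              ┃··█···█···█···█·····██ 
      ┏━━━━━━━┃···███········█··█··██ 
      ┃ ┏━━━━━┃··███···█·████······█· 
      ┠─┃ Dial┃█······██······█····██ 
      ┃ ┠─────┗━━━━━━━━━━━━━━━━━━━━━━━
      ┃ ┃The algorithm valid┃ ┃       
      ┃ ┃Ea┌─────────────┐li┃ ┃       
      ┃ ┃Da│Update Availa│on┃ ┃       
      ┃ ┃Th│This cannot b│rd┃ ┃       
      ┃ ┃Th│[Save]  Don't│ss┃ ┃       
      ┗━┃  └─────────────┘  ┃━┛       
        ┃The system handles ┃         
        ┃                   ┃         
        ┗━━━━━━━━━━━━━━━━━━━┛         


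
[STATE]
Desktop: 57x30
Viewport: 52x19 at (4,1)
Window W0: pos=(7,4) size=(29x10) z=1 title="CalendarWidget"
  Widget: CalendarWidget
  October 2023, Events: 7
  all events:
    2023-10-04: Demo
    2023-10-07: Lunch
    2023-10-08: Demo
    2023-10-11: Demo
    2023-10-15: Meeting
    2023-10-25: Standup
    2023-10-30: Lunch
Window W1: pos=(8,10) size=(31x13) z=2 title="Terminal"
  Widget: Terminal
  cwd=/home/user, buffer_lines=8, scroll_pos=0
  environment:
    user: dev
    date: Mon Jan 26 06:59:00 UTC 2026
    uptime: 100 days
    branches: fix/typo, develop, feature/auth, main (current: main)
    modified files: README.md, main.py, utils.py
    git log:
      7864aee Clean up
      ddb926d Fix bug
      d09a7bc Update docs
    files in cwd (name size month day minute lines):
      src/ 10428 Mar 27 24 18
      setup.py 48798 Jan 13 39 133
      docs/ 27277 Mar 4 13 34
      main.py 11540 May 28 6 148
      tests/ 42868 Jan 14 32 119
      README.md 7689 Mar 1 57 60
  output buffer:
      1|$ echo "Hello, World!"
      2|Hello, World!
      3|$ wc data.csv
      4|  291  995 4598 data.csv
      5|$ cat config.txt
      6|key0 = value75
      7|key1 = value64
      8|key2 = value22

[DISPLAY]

                                                    
                                                    
                                                    
   ┏━━━━━━━━━━━━━━━━━━━━━━━━━━━┓                    
   ┃ CalendarWidget            ┃                    
   ┠───────────────────────────┨                    
   ┃        October 2023       ┃                    
   ┃Mo Tu We Th Fr Sa Su       ┃                    
   ┃                   1       ┃                    
   ┃┏━━━━━━━━━━━━━━━━━━━━━━━━━━━━━┓                 
   ┃┃ Terminal                    ┃                 
   ┃┠─────────────────────────────┨                 
   ┗┃$ echo "Hello, World!"       ┃                 
    ┃Hello, World!                ┃                 
    ┃$ wc data.csv                ┃                 
    ┃  291  995 4598 data.csv     ┃                 
    ┃$ cat config.txt             ┃                 
    ┃key0 = value75               ┃                 
    ┃key1 = value64               ┃                 


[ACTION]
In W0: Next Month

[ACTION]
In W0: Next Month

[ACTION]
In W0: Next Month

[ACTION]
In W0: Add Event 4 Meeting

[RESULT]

                                                    
                                                    
                                                    
   ┏━━━━━━━━━━━━━━━━━━━━━━━━━━━┓                    
   ┃ CalendarWidget            ┃                    
   ┠───────────────────────────┨                    
   ┃        January 2024       ┃                    
   ┃Mo Tu We Th Fr Sa Su       ┃                    
   ┃ 1  2  3  4*  5  6  7      ┃                    
   ┃┏━━━━━━━━━━━━━━━━━━━━━━━━━━━━━┓                 
   ┃┃ Terminal                    ┃                 
   ┃┠─────────────────────────────┨                 
   ┗┃$ echo "Hello, World!"       ┃                 
    ┃Hello, World!                ┃                 
    ┃$ wc data.csv                ┃                 
    ┃  291  995 4598 data.csv     ┃                 
    ┃$ cat config.txt             ┃                 
    ┃key0 = value75               ┃                 
    ┃key1 = value64               ┃                 


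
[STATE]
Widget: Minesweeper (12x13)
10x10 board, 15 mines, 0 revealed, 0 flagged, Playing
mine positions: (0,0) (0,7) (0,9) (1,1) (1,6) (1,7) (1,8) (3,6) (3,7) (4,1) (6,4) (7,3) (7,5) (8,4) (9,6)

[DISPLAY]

■■■■■■■■■■  
■■■■■■■■■■  
■■■■■■■■■■  
■■■■■■■■■■  
■■■■■■■■■■  
■■■■■■■■■■  
■■■■■■■■■■  
■■■■■■■■■■  
■■■■■■■■■■  
■■■■■■■■■■  
            
            
            


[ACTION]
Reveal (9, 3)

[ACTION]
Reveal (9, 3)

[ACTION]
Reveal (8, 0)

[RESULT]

■■■■■■■■■■  
■■■■■■■■■■  
■■■■■■■■■■  
■■■■■■■■■■  
■■■■■■■■■■  
111■■■■■■■  
  1■■■■■■■  
  1■■■■■■■  
  12■■■■■■  
   1■■■■■■  
            
            
            


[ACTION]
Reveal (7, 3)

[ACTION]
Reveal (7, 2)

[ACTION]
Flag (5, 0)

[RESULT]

✹■■■■■■✹■✹  
■✹■■■■✹✹✹■  
■■■■■■■■■■  
■■■■■■✹✹■■  
■✹■■■■■■■■  
111■■■■■■■  
  1■✹■■■■■  
  1✹■✹■■■■  
  12✹■■■■■  
   1■■✹■■■  
            
            
            


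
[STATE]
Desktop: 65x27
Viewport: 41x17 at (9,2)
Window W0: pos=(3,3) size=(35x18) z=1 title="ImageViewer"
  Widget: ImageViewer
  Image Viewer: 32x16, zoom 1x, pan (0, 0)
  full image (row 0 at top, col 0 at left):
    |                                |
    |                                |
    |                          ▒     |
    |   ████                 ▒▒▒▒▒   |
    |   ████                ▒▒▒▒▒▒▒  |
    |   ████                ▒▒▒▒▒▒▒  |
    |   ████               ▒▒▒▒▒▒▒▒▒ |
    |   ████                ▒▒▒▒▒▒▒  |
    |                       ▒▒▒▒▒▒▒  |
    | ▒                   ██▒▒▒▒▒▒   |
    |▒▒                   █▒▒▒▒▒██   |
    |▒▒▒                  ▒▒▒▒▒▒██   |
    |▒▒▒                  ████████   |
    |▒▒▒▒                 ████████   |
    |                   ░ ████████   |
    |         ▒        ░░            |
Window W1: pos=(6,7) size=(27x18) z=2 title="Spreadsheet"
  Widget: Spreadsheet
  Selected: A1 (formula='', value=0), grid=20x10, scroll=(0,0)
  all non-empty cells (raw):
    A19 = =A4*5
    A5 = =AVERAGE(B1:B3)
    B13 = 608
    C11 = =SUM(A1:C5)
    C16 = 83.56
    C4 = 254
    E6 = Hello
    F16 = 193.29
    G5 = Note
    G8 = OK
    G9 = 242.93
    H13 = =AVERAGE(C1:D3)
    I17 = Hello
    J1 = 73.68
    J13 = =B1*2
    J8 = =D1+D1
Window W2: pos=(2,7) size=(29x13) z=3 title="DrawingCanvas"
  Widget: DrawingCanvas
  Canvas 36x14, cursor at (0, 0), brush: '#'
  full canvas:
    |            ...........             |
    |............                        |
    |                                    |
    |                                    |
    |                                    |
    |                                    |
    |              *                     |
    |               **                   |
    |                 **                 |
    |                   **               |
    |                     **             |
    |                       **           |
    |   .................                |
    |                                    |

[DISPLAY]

                                         
━━━━━━━━━━━━━━━━━━━━━━━━━━━━┓            
eViewer                     ┃            
────────────────────────────┨            
                            ┃            
━━━━━━━━━━━━━━━━━━━━━┓━┓    ┃            
ngCanvas             ┃ ┃    ┃            
─────────────────────┨─┨    ┃            
      ...........    ┃ ┃▒   ┃            
......               ┃ ┃▒   ┃            
                     ┃-┃▒▒  ┃            
                     ┃ ┃▒   ┃            
                     ┃ ┃▒   ┃            
                     ┃ ┃    ┃            
        *            ┃ ┃    ┃            
         **          ┃ ┃    ┃            
           **        ┃ ┃    ┃            


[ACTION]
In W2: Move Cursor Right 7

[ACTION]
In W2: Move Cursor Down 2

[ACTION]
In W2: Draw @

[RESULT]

                                         
━━━━━━━━━━━━━━━━━━━━━━━━━━━━┓            
eViewer                     ┃            
────────────────────────────┨            
                            ┃            
━━━━━━━━━━━━━━━━━━━━━┓━┓    ┃            
ngCanvas             ┃ ┃    ┃            
─────────────────────┨─┨    ┃            
      ...........    ┃ ┃▒   ┃            
......               ┃ ┃▒   ┃            
 @                   ┃-┃▒▒  ┃            
                     ┃ ┃▒   ┃            
                     ┃ ┃▒   ┃            
                     ┃ ┃    ┃            
        *            ┃ ┃    ┃            
         **          ┃ ┃    ┃            
           **        ┃ ┃    ┃            


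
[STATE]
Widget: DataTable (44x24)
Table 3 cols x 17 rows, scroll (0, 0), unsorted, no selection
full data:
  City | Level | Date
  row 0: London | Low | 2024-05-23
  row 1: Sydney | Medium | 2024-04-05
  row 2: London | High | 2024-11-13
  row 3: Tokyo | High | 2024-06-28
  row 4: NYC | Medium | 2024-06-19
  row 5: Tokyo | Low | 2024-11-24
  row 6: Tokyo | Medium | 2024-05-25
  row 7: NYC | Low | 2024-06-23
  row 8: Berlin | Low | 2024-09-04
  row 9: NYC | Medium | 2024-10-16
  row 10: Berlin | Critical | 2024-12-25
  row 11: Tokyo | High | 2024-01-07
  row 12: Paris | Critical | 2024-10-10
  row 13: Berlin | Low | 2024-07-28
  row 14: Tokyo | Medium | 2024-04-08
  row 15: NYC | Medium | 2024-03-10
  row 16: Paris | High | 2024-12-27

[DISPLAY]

City  │Level   │Date                        
──────┼────────┼──────────                  
London│Low     │2024-05-23                  
Sydney│Medium  │2024-04-05                  
London│High    │2024-11-13                  
Tokyo │High    │2024-06-28                  
NYC   │Medium  │2024-06-19                  
Tokyo │Low     │2024-11-24                  
Tokyo │Medium  │2024-05-25                  
NYC   │Low     │2024-06-23                  
Berlin│Low     │2024-09-04                  
NYC   │Medium  │2024-10-16                  
Berlin│Critical│2024-12-25                  
Tokyo │High    │2024-01-07                  
Paris │Critical│2024-10-10                  
Berlin│Low     │2024-07-28                  
Tokyo │Medium  │2024-04-08                  
NYC   │Medium  │2024-03-10                  
Paris │High    │2024-12-27                  
                                            
                                            
                                            
                                            
                                            


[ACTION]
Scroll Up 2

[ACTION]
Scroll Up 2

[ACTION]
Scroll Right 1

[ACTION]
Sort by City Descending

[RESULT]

City ▼│Level   │Date                        
──────┼────────┼──────────                  
Tokyo │High    │2024-06-28                  
Tokyo │Low     │2024-11-24                  
Tokyo │Medium  │2024-05-25                  
Tokyo │High    │2024-01-07                  
Tokyo │Medium  │2024-04-08                  
Sydney│Medium  │2024-04-05                  
Paris │Critical│2024-10-10                  
Paris │High    │2024-12-27                  
NYC   │Medium  │2024-06-19                  
NYC   │Low     │2024-06-23                  
NYC   │Medium  │2024-10-16                  
NYC   │Medium  │2024-03-10                  
London│Low     │2024-05-23                  
London│High    │2024-11-13                  
Berlin│Low     │2024-09-04                  
Berlin│Critical│2024-12-25                  
Berlin│Low     │2024-07-28                  
                                            
                                            
                                            
                                            
                                            


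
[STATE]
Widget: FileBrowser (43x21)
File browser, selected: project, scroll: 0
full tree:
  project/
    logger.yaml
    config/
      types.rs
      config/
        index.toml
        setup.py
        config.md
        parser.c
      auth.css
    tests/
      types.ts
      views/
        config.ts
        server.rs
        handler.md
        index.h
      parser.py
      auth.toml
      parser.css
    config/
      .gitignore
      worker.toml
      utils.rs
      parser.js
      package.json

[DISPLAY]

> [-] project/                             
    logger.yaml                            
    [+] config/                            
    [+] tests/                             
    [+] config/                            
                                           
                                           
                                           
                                           
                                           
                                           
                                           
                                           
                                           
                                           
                                           
                                           
                                           
                                           
                                           
                                           


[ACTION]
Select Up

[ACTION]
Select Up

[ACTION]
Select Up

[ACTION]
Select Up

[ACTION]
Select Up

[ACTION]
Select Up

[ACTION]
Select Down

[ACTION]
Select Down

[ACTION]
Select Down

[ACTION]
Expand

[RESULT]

  [-] project/                             
    logger.yaml                            
    [+] config/                            
  > [-] tests/                             
      types.ts                             
      [+] views/                           
      parser.py                            
      auth.toml                            
      parser.css                           
    [+] config/                            
                                           
                                           
                                           
                                           
                                           
                                           
                                           
                                           
                                           
                                           
                                           


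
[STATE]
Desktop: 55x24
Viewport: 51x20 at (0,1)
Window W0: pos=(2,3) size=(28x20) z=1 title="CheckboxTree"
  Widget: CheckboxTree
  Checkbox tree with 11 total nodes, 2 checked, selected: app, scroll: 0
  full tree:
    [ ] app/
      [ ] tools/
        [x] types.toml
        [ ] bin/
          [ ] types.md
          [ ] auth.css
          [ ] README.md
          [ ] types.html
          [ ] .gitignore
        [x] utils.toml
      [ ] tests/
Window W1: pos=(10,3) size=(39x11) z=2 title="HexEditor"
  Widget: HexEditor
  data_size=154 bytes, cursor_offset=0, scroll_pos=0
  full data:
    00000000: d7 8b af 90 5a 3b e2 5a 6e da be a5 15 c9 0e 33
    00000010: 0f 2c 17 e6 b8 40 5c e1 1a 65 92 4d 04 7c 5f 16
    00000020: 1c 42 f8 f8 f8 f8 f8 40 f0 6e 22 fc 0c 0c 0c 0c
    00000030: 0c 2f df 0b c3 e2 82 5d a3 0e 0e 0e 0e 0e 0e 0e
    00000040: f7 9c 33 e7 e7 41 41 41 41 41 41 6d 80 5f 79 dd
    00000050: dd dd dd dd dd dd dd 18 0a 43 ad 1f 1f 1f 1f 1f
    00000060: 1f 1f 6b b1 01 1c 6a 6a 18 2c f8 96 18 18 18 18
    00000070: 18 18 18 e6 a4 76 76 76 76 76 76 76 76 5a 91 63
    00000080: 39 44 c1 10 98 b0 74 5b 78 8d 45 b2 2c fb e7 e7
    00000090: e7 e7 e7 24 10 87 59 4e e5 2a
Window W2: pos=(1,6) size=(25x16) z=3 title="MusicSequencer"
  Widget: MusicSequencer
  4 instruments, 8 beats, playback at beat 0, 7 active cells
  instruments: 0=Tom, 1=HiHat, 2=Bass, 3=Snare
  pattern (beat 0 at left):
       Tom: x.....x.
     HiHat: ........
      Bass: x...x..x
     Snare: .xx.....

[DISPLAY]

                                                   
                                                   
  ┏━━━━━━━┏━━━━━━━━━━━━━━━━━━━━━━━━━━━━━━━━━━━━━┓  
  ┃ Checkb┃ HexEditor                           ┃  
  ┠───────┠─────────────────────────────────────┨  
 ┏━━━━━━━━━━━━━━━━━━━━━━━┓ af 90 5a 3b e2 5a  6e┃  
 ┃ MusicSequencer        ┃ 17 e6 b8 40 5c e1  1a┃  
 ┠───────────────────────┨ f8 f8 f8 f8 f8 40  f0┃  
 ┃      ▼1234567         ┃ df 0b c3 e2 82 5d  a3┃  
 ┃   Tom█·····█·         ┃ 33 e7 e7 41 41 41  41┃  
 ┃ HiHat········         ┃ dd dd dd dd dd 18  0a┃  
 ┃  Bass█···█··█         ┃ 6b b1 01 1c 6a 6a  18┃  
 ┃ Snare·██·····         ┃━━━━━━━━━━━━━━━━━━━━━━┛  
 ┃                       ┃   ┃                     
 ┃                       ┃   ┃                     
 ┃                       ┃   ┃                     
 ┃                       ┃   ┃                     
 ┃                       ┃   ┃                     
 ┃                       ┃   ┃                     
 ┃                       ┃   ┃                     


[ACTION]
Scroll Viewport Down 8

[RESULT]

  ┃ Checkb┃ HexEditor                           ┃  
  ┠───────┠─────────────────────────────────────┨  
 ┏━━━━━━━━━━━━━━━━━━━━━━━┓ af 90 5a 3b e2 5a  6e┃  
 ┃ MusicSequencer        ┃ 17 e6 b8 40 5c e1  1a┃  
 ┠───────────────────────┨ f8 f8 f8 f8 f8 40  f0┃  
 ┃      ▼1234567         ┃ df 0b c3 e2 82 5d  a3┃  
 ┃   Tom█·····█·         ┃ 33 e7 e7 41 41 41  41┃  
 ┃ HiHat········         ┃ dd dd dd dd dd 18  0a┃  
 ┃  Bass█···█··█         ┃ 6b b1 01 1c 6a 6a  18┃  
 ┃ Snare·██·····         ┃━━━━━━━━━━━━━━━━━━━━━━┛  
 ┃                       ┃   ┃                     
 ┃                       ┃   ┃                     
 ┃                       ┃   ┃                     
 ┃                       ┃   ┃                     
 ┃                       ┃   ┃                     
 ┃                       ┃   ┃                     
 ┃                       ┃   ┃                     
 ┗━━━━━━━━━━━━━━━━━━━━━━━┛   ┃                     
  ┗━━━━━━━━━━━━━━━━━━━━━━━━━━┛                     
                                                   


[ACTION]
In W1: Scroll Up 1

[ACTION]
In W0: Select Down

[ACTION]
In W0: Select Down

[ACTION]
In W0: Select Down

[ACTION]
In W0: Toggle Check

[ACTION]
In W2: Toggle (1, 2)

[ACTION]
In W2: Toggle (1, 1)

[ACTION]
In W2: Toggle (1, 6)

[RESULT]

  ┃ Checkb┃ HexEditor                           ┃  
  ┠───────┠─────────────────────────────────────┨  
 ┏━━━━━━━━━━━━━━━━━━━━━━━┓ af 90 5a 3b e2 5a  6e┃  
 ┃ MusicSequencer        ┃ 17 e6 b8 40 5c e1  1a┃  
 ┠───────────────────────┨ f8 f8 f8 f8 f8 40  f0┃  
 ┃      ▼1234567         ┃ df 0b c3 e2 82 5d  a3┃  
 ┃   Tom█·····█·         ┃ 33 e7 e7 41 41 41  41┃  
 ┃ HiHat·██···█·         ┃ dd dd dd dd dd 18  0a┃  
 ┃  Bass█···█··█         ┃ 6b b1 01 1c 6a 6a  18┃  
 ┃ Snare·██·····         ┃━━━━━━━━━━━━━━━━━━━━━━┛  
 ┃                       ┃   ┃                     
 ┃                       ┃   ┃                     
 ┃                       ┃   ┃                     
 ┃                       ┃   ┃                     
 ┃                       ┃   ┃                     
 ┃                       ┃   ┃                     
 ┃                       ┃   ┃                     
 ┗━━━━━━━━━━━━━━━━━━━━━━━┛   ┃                     
  ┗━━━━━━━━━━━━━━━━━━━━━━━━━━┛                     
                                                   


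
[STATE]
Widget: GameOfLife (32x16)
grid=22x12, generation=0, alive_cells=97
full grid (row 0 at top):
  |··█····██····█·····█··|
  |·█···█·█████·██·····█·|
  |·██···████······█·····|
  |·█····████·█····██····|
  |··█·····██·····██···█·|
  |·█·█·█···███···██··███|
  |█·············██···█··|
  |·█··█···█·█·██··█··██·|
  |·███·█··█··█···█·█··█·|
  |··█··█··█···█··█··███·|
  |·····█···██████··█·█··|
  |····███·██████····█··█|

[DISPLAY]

Gen: 0                          
··█····██····█·····█··          
·█···█·█████·██·····█·          
·██···████······█·····          
·█····████·█····██····          
··█·····██·····██···█·          
·█·█·█···███···██··███          
█·············██···█··          
·█··█···█·█·██··█··██·          
·███·█··█··█···█·█··█·          
··█··█··█···█··█··███·          
·····█···██████··█·█··          
····███·██████····█··█          
                                
                                
                                


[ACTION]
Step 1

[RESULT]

Gen: 1                          
······██··█·███·······          
·█········█·███·······          
███··█·····██··███····          
·█····█··········█····          
·██···█····█·······███          
·██·····███········█·█          
███·█·······███···█··█          
██·██····█·███··█·███·          
·█·█·█·██··█·███·█···█          
·███·██·█······█·█··█·          
·······█······█··█····          
····███·█·····█···█···          
                                
                                
                                


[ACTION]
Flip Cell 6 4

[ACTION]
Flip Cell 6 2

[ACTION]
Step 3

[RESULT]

Gen: 4                          
·█····················          
█·█········██·████····          
█·█··██········█·█····          
·█····█··█·█··········          
·······█···█········██          
·······███···██·····██          
···██··········█·····█          
······██···██████····█          
··█··███··█····██···█·          
···········███·█······          
··████·······███·█····          
······██······████····          
                                
                                
                                


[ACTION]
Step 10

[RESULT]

Gen: 14                         
·█············██······          
█·█··········█·█······          
█·█··········██·······          
·█····················          
·····███··············          
······················          
·····██····█··········          
·····██··██···········          
·····██···█·██········          
·····██····██·········          
······················          
······················          
                                
                                
                                


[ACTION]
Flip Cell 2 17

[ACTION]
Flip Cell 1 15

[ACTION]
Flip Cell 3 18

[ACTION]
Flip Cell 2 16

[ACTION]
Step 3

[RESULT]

Gen: 17                         
·█····················          
█·█··········█·██·····          
█·█··········████·····          
·█····················          
······██··············          
·····█···██···········          
····██···████·········          
····█······██·········          
····█··██·██·█········          
·····██···███·········          
···········██·········          
······················          
                                
                                
                                


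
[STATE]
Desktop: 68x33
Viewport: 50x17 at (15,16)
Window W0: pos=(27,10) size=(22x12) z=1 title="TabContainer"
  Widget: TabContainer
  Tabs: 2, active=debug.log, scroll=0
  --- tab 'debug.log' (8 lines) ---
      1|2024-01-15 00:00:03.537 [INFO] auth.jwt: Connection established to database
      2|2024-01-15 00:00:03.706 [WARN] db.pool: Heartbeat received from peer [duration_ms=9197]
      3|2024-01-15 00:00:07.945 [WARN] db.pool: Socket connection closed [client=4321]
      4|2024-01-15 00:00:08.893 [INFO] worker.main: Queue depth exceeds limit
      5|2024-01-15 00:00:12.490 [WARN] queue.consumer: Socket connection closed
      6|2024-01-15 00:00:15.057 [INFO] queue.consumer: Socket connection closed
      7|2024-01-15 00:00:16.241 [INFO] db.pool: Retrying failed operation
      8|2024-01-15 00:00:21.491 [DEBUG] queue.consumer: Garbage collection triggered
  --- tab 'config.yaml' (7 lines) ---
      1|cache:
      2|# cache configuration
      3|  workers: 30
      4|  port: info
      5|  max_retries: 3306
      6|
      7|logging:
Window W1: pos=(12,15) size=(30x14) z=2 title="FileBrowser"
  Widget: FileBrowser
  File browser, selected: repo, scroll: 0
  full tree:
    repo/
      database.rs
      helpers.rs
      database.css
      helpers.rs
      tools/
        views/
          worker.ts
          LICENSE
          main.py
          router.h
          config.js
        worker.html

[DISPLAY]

ileBrowser                ┃00:03.┃                
──────────────────────────┨00:07.┃                
[-] repo/                 ┃00:08.┃                
  database.rs             ┃00:12.┃                
  helpers.rs              ┃00:15.┃                
  database.css            ┃━━━━━━┛                
  helpers.rs              ┃                       
  [+] tools/              ┃                       
                          ┃                       
                          ┃                       
                          ┃                       
                          ┃                       
━━━━━━━━━━━━━━━━━━━━━━━━━━┛                       
                                                  
                                                  
                                                  
                                                  


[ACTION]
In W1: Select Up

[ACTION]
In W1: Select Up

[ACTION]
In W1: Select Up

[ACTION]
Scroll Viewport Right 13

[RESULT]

Browser                ┃00:03.┃                   
───────────────────────┨00:07.┃                   
 repo/                 ┃00:08.┃                   
atabase.rs             ┃00:12.┃                   
elpers.rs              ┃00:15.┃                   
atabase.css            ┃━━━━━━┛                   
elpers.rs              ┃                          
+] tools/              ┃                          
                       ┃                          
                       ┃                          
                       ┃                          
                       ┃                          
━━━━━━━━━━━━━━━━━━━━━━━┛                          
                                                  
                                                  
                                                  
                                                  


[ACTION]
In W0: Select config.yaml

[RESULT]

Browser                ┃uratio┃                   
───────────────────────┨      ┃                   
 repo/                 ┃      ┃                   
atabase.rs             ┃ 3306 ┃                   
elpers.rs              ┃      ┃                   
atabase.css            ┃━━━━━━┛                   
elpers.rs              ┃                          
+] tools/              ┃                          
                       ┃                          
                       ┃                          
                       ┃                          
                       ┃                          
━━━━━━━━━━━━━━━━━━━━━━━┛                          
                                                  
                                                  
                                                  
                                                  


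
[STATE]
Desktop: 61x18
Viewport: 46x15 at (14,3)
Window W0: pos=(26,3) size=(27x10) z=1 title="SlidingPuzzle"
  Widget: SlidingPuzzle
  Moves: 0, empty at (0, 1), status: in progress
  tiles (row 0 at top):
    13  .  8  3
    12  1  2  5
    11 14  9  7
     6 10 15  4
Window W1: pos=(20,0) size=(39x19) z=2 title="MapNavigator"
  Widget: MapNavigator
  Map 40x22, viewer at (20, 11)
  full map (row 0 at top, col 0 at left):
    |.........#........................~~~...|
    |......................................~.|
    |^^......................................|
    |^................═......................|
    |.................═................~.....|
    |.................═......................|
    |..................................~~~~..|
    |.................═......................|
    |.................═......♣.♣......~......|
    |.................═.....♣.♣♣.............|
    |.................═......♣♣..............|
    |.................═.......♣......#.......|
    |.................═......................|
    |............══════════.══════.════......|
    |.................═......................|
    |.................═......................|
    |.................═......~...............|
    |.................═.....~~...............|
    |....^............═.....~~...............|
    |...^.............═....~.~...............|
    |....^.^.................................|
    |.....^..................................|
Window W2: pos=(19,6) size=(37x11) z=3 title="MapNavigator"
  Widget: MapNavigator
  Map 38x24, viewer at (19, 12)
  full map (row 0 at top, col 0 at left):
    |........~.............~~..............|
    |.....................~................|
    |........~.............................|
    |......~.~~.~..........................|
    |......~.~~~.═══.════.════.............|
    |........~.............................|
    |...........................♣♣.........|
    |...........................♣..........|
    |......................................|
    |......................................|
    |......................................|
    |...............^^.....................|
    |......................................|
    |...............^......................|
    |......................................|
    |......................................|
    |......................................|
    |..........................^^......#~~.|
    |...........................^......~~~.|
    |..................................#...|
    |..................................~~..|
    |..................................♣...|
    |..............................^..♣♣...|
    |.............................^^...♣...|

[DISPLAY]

      ┃...............═................~....┃ 
      ┃...............═.....................┃ 
      ┃................................~~~~.┃ 
     ┏━━━━━━━━━━━━━━━━━━━━━━━━━━━━━━━━━━━┓..┃ 
     ┃ MapNavigator                      ┃..┃ 
     ┠───────────────────────────────────┨..┃ 
     ┃...................................┃..┃ 
     ┃...................................┃..┃ 
     ┃.............^^....................┃..┃ 
     ┃.................@.................┃..┃ 
     ┃.............^.....................┃..┃ 
     ┃...................................┃..┃ 
     ┃...................................┃..┃ 
     ┗━━━━━━━━━━━━━━━━━━━━━━━━━━━━━━━━━━━┛..┃ 
      ┃..^............═.....~~..............┃ 


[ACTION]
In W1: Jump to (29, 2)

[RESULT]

      ┃                                     ┃ 
      ┃                                     ┃ 
      ┃                                     ┃ 
     ┏━━━━━━━━━━━━━━━━━━━━━━━━━━━━━━━━━━━┓  ┃ 
     ┃ MapNavigator                      ┃  ┃ 
     ┠───────────────────────────────────┨  ┃ 
     ┃...................................┃  ┃ 
     ┃...................................┃  ┃ 
     ┃.............^^....................┃  ┃ 
     ┃.................@.................┃  ┃ 
     ┃.............^.....................┃  ┃ 
     ┃...................................┃  ┃ 
     ┃...................................┃  ┃ 
     ┗━━━━━━━━━━━━━━━━━━━━━━━━━━━━━━━━━━━┛  ┃ 
      ┃......═.....♣.♣♣.............        ┃ 


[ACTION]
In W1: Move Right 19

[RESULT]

      ┃                                     ┃ 
      ┃                                     ┃ 
      ┃                                     ┃ 
     ┏━━━━━━━━━━━━━━━━━━━━━━━━━━━━━━━━━━━┓  ┃ 
     ┃ MapNavigator                      ┃  ┃ 
     ┠───────────────────────────────────┨  ┃ 
     ┃...................................┃  ┃ 
     ┃...................................┃  ┃ 
     ┃.............^^....................┃  ┃ 
     ┃.................@.................┃  ┃ 
     ┃.............^.....................┃  ┃ 
     ┃...................................┃  ┃ 
     ┃...................................┃  ┃ 
     ┗━━━━━━━━━━━━━━━━━━━━━━━━━━━━━━━━━━━┛  ┃ 
      ┃..♣.♣♣.............                  ┃ 


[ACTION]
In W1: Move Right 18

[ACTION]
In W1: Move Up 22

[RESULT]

      ┃                                     ┃ 
      ┃                                     ┃ 
      ┃                                     ┃ 
     ┏━━━━━━━━━━━━━━━━━━━━━━━━━━━━━━━━━━━┓  ┃ 
     ┃ MapNavigator                      ┃  ┃ 
     ┠───────────────────────────────────┨  ┃ 
     ┃...................................┃  ┃ 
     ┃...................................┃  ┃ 
     ┃.............^^....................┃  ┃ 
     ┃.................@.................┃  ┃ 
     ┃.............^.....................┃  ┃ 
     ┃...................................┃  ┃ 
     ┃...................................┃  ┃ 
     ┗━━━━━━━━━━━━━━━━━━━━━━━━━━━━━━━━━━━┛  ┃ 
      ┃...................                  ┃ 
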